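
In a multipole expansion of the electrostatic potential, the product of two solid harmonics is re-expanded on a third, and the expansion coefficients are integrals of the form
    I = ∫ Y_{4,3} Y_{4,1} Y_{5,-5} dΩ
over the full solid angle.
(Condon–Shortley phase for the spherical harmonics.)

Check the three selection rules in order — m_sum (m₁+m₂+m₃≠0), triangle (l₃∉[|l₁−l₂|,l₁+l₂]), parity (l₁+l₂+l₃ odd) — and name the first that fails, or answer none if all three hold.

azimuthal sum: 3 + 1 − 5 = -1  ✗
0 ≤ 5 ≤ 8 (triangle on l)
L = 4 + 4 + 5 = 13 (odd)

m_sum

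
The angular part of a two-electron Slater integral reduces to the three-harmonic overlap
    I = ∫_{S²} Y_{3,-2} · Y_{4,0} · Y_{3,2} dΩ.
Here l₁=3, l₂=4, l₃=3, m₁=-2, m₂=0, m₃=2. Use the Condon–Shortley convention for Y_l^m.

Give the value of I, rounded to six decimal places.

-0.179515

m-sum 0 ✓  L=10 even ✓  1≤3≤7 ✓
Π(2lᵢ+1) = 7×9×7 = 441
triangle coeff Δ(3,4,3) = 1/34650
Σ_t [1,3]: t=1:−1/72 t=2:+1/16 t=3:−1/72 = 5/144
(3j)²=2/77 [(3 4 3; 0 0 0)], sign=-1
Σ_t [3,4]: t=3:−1/72 t=4:+1/576 = -7/576
(3j)²=7/198 [(3 4 3; -2 0 2)], sign=+1
⇒ 4πI² = 49/121
I = (-1)√(49/121/(4π)) = -0.17951487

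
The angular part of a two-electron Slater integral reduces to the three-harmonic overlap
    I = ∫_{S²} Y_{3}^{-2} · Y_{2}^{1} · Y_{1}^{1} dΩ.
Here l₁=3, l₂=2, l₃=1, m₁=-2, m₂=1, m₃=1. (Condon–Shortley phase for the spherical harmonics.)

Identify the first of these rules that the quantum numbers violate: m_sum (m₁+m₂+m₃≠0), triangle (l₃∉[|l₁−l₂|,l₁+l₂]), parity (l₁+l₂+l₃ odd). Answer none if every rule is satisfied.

m₁+m₂+m₃ = -2 + 1 + 1 = 0  ✓
triangle: |3−2|=1 ≤ l₃=1 ≤ 3+2=5  ✓
parity: l₁+l₂+l₃ = 6 is even  ✓

none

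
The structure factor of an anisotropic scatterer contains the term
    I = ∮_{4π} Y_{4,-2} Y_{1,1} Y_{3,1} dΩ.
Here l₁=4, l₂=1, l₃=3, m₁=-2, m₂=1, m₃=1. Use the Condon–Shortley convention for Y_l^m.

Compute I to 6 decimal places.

0.238414

Rules hold: Σm=0, L=8 even, 3≤3≤5.
N = 9·3·7 = 189
Δ = 2!·6!·0!/9! = 1/252
Racah Σ t=1..1: t=1:−1/36 = -1/36
⇒ 3j(4 1 3; 0 0 0)² = 4/63, sgn +1
Racah Σ t=2..2: t=2:+1/96 = 1/96
⇒ 3j(4 1 3; -2 1 1)² = 5/84, sgn +1
4πI² = N·(3j₀)²·(3jₘ)² = 5/7
I = +1·√(0.714286/4π) = 0.23841361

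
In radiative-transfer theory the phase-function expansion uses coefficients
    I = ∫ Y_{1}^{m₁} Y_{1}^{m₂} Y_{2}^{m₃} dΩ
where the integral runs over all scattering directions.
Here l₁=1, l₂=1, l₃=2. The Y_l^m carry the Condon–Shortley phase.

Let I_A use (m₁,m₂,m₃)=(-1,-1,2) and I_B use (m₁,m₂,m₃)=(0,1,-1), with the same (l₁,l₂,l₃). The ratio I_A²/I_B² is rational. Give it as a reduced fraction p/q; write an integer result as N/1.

l's match ⇒ only the (l;m) 3-j factors differ between A and B.
A: triangle coeff Δ(1,1,2) = 1/30; Σ_t [0,0]: t=0:+1/4 = 1/4; (3j)²=1/5 [(1 1 2; -1 -1 2)], sign=+1
B: triangle coeff Δ(1,1,2) = 1/30; Σ_t [0,0]: t=0:+1/2 = 1/2; (3j)²=1/10 [(1 1 2; 0 1 -1)], sign=-1
I_A²/I_B² = (1/5)/(1/10) = 2/1

2/1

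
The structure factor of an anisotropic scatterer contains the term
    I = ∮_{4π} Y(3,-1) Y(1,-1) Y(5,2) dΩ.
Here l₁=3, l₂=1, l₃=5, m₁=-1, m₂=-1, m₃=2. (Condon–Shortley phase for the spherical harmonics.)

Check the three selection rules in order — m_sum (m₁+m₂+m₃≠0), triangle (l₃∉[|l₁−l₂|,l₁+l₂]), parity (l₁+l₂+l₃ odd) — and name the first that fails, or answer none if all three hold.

azimuthal sum: -1 − 1 + 2 = 0  ✓
2 ≤ 5 ≤ 4 (triangle on l)  ✗
L = 3 + 1 + 5 = 9 (odd)

triangle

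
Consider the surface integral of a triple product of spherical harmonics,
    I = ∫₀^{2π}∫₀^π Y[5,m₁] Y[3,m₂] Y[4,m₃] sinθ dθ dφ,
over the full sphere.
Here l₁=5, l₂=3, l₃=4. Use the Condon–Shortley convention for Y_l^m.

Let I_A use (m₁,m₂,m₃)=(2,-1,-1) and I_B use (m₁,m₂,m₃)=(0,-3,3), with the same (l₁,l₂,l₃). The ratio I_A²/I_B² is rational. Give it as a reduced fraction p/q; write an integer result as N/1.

512/225

Shared (l₁,l₂,l₃)=(5,3,4): N and (l;000)² cancel in I_A²/I_B².
A: Δ = 4!·6!·2!/13! = 1/180180; Racah Σ t=0..2: t=0:+1/1728 t=1:−1/288 t=2:+1/960 = -1/540; ⇒ 3j(5 3 4; 2 -1 -1)² = 128/6435, sgn +1
B: Δ = 4!·6!·2!/13! = 1/180180; Racah Σ t=0..0: t=0:+1/5760 = 1/5760; ⇒ 3j(5 3 4; 0 -3 3)² = 5/572, sgn -1
I_A²/I_B² = (128/6435)/(5/572) = 512/225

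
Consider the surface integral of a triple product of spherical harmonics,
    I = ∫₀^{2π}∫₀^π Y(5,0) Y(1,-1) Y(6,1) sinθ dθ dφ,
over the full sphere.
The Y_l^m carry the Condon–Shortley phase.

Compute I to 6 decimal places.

-0.187239

Rules hold: Σm=0, L=12 even, 4≤6≤6.
N = 11·3·13 = 429
Δ = 0!·10!·2!/13! = 1/858
Racah Σ t=0..0: t=0:+1/14400 = 1/14400
⇒ 3j(5 1 6; 0 0 0)² = 6/143, sgn +1
Racah Σ t=0..0: t=0:+1/28800 = 1/28800
⇒ 3j(5 1 6; 0 -1 1)² = 7/286, sgn -1
4πI² = N·(3j₀)²·(3jₘ)² = 63/143
I = -1·√(0.440559/4π) = -0.18723944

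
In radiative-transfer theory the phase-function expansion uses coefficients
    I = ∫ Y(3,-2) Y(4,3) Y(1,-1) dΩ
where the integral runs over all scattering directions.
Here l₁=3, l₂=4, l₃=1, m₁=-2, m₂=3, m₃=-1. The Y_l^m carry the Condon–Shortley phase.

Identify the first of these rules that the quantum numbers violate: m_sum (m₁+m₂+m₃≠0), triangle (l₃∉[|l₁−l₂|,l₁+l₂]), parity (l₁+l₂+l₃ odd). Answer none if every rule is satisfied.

none

azimuthal sum: -2 + 3 − 1 = 0  ✓
1 ≤ 1 ≤ 7 (triangle on l)  ✓
L = 3 + 4 + 1 = 8 (even)  ✓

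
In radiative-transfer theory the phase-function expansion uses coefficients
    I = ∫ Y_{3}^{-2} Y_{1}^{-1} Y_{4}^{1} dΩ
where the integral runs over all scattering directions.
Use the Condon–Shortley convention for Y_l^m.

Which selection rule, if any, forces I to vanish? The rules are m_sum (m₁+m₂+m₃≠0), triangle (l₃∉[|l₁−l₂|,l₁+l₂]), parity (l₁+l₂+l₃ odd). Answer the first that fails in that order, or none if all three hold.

m_sum

m₁+m₂+m₃ = -2 − 1 + 1 = -2  ✗
triangle: |3−1|=2 ≤ l₃=4 ≤ 3+1=4
parity: l₁+l₂+l₃ = 8 is even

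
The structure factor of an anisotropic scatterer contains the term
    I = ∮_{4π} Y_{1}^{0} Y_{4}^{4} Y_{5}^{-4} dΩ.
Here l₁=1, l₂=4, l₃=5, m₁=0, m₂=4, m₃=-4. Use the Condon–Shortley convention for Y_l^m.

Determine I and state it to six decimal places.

m-sum 0 ✓  L=10 even ✓  3≤5≤5 ✓
Π(2lᵢ+1) = 3×9×11 = 297
triangle coeff Δ(1,4,5) = 1/495
Σ_t [0,0]: t=0:+1/576 = 1/576
(3j)²=5/99 [(1 4 5; 0 0 0)], sign=-1
Σ_t [0,0]: t=0:+1/40320 = 1/40320
(3j)²=1/55 [(1 4 5; 0 4 -4)], sign=-1
⇒ 4πI² = 3/11
I = (+1)√(3/11/(4π)) = 0.14731920

0.147319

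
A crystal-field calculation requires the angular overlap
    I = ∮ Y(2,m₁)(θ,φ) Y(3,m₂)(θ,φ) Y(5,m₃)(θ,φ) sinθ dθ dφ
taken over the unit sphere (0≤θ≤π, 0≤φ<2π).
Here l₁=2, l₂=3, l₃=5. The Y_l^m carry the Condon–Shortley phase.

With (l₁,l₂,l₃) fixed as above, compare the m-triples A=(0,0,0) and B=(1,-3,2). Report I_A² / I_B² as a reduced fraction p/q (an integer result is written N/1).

Same 2,3,5: normalisation and zero-m 3j drop out of the ratio.
A: Δ: 0! 4! 6! / 11! → 1/2310; sum: t=0:+1/144 = 1/144; 3j²(2 3 5; 0 0 0) = Δ·Π!·Σ² = 10/231  (sign -1)
B: Δ: 0! 4! 6! / 11! → 1/2310; sum: t=0:+1/4320 = 1/4320; 3j²(2 3 5; 1 -3 2) = Δ·Π!·Σ² = 1/330  (sign -1)
I_A²/I_B² = (10/231)/(1/330) = 100/7

100/7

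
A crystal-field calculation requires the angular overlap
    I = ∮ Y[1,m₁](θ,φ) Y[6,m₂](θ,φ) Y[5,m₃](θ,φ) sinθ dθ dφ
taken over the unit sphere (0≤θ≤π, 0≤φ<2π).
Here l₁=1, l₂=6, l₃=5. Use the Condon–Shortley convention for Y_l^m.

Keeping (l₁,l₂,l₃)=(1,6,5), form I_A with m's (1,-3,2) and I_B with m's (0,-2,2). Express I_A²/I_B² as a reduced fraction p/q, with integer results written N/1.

9/8

Same 1,6,5: normalisation and zero-m 3j drop out of the ratio.
A: Δ: 2! 0! 10! / 13! → 1/858; sum: t=0:+1/60480 = 1/60480; 3j²(1 6 5; 1 -3 2) = Δ·Π!·Σ² = 6/143  (sign -1)
B: Δ: 2! 0! 10! / 13! → 1/858; sum: t=1:−1/30240 = -1/30240; 3j²(1 6 5; 0 -2 2) = Δ·Π!·Σ² = 16/429  (sign +1)
I_A²/I_B² = (6/143)/(16/429) = 9/8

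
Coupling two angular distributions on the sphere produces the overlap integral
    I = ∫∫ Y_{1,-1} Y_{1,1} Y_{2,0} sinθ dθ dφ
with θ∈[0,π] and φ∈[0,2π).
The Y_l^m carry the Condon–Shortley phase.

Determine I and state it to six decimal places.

0.126157

Rules hold: Σm=0, L=4 even, 0≤2≤2.
N = 3·3·5 = 45
Δ = 0!·2!·2!/5! = 1/30
Racah Σ t=0..0: t=0:+1/1 = 1/1
⇒ 3j(1 1 2; 0 0 0)² = 2/15, sgn +1
Racah Σ t=0..0: t=0:+1/4 = 1/4
⇒ 3j(1 1 2; -1 1 0)² = 1/30, sgn +1
4πI² = N·(3j₀)²·(3jₘ)² = 1/5
I = +1·√(0.2/4π) = 0.12615663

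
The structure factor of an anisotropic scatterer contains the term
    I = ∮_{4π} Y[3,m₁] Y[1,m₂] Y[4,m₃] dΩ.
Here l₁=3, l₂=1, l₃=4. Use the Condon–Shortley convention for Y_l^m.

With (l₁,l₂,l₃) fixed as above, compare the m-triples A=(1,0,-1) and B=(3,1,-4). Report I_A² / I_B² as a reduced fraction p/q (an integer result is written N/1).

15/28

Shared (l₁,l₂,l₃)=(3,1,4): N and (l;000)² cancel in I_A²/I_B².
A: Δ = 0!·6!·2!/9! = 1/252; Racah Σ t=0..0: t=0:+1/48 = 1/48; ⇒ 3j(3 1 4; 1 0 -1)² = 5/84, sgn -1
B: Δ = 0!·6!·2!/9! = 1/252; Racah Σ t=0..0: t=0:+1/1440 = 1/1440; ⇒ 3j(3 1 4; 3 1 -4)² = 1/9, sgn +1
I_A²/I_B² = (5/84)/(1/9) = 15/28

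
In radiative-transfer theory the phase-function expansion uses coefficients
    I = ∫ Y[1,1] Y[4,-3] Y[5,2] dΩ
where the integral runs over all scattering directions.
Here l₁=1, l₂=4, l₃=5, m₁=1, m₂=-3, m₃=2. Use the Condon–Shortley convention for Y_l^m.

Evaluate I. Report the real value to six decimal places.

0.085055

Rules hold: Σm=0, L=10 even, 3≤5≤5.
N = 3·9·11 = 297
Δ = 0!·2!·8!/11! = 1/495
Racah Σ t=0..0: t=0:+1/576 = 1/576
⇒ 3j(1 4 5; 0 0 0)² = 5/99, sgn -1
Racah Σ t=0..0: t=0:+1/10080 = 1/10080
⇒ 3j(1 4 5; 1 -3 2)² = 1/165, sgn -1
4πI² = N·(3j₀)²·(3jₘ)² = 1/11
I = +1·√(0.0909091/4π) = 0.08505478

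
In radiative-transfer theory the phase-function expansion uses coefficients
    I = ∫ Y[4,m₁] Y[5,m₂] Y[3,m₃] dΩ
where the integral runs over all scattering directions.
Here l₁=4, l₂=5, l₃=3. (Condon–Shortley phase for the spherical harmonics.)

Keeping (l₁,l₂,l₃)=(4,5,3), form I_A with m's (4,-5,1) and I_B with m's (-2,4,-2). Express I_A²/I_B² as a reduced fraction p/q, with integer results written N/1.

Same 4,5,3: normalisation and zero-m 3j drop out of the ratio.
A: Δ: 6! 2! 4! / 13! → 1/180180; sum: t=0:+1/34560 = 1/34560; 3j²(4 5 3; 4 -5 1) = Δ·Π!·Σ² = 14/429  (sign +1)
B: Δ: 6! 2! 4! / 13! → 1/180180; sum: t=5:−1/2880 t=6:+1/8640 = -1/4320; 3j²(4 5 3; -2 4 -2) = Δ·Π!·Σ² = 8/429  (sign +1)
I_A²/I_B² = (14/429)/(8/429) = 7/4

7/4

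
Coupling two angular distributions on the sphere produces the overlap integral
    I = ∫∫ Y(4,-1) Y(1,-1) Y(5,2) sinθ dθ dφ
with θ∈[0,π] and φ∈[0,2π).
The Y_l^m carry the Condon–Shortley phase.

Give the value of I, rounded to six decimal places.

Rules hold: Σm=0, L=10 even, 3≤5≤5.
N = 9·3·11 = 297
Δ = 0!·8!·2!/11! = 1/495
Racah Σ t=0..0: t=0:+1/576 = 1/576
⇒ 3j(4 1 5; 0 0 0)² = 5/99, sgn -1
Racah Σ t=0..0: t=0:+1/1440 = 1/1440
⇒ 3j(4 1 5; -1 -1 2)² = 7/165, sgn -1
4πI² = N·(3j₀)²·(3jₘ)² = 7/11
I = +1·√(0.636364/4π) = 0.22503380

0.225034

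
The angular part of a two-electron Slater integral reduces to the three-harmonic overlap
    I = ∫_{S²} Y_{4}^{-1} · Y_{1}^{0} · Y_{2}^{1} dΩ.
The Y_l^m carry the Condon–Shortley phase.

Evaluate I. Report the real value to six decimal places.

l₃=2 ∉ [3,5] — triangle fails ⇒ I = 0

0.000000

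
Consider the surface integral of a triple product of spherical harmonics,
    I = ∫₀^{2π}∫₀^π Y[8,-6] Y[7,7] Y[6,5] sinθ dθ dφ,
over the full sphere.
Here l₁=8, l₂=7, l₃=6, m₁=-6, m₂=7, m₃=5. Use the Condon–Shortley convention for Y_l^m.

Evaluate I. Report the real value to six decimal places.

0.000000

m-sum = -6 + 7 + 5 = 6 ≠ 0 ⇒ I = 0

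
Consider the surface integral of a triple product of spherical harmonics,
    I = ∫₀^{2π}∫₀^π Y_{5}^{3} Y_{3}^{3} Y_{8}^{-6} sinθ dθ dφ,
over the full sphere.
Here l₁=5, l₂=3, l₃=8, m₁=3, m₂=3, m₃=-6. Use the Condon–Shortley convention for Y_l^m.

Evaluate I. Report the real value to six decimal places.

0.230069

Checks pass: Σm=0; 16 even; l₃=8∈[2,8].
(2·5+1)(2·3+1)(2·8+1) = 1309
Δ: 0! 10! 6! / 17! → 1/136136
sum: t=0:+1/518400 = 1/518400
3j²(5 3 8; 0 0 0) = Δ·Π!·Σ² = 56/2431  (sign +1)
sum: t=0:+1/58060800 = 1/58060800
3j²(5 3 8; 3 3 -6) = Δ·Π!·Σ² = 3/136  (sign +1)
combine: 4πI² = 1309·56/2431·3/136 = 147/221
take √, sign +1: I = 0.23006873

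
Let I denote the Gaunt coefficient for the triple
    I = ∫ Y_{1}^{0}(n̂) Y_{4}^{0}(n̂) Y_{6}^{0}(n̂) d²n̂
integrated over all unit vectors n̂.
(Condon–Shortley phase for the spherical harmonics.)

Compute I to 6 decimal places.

0.000000

triangle: need 3≤l₃≤5, have 6; I=0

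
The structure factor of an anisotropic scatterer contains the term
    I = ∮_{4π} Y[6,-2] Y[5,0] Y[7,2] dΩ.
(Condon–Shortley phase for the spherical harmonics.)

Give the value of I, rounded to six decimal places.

-0.005692

m-sum 0 ✓  L=18 even ✓  1≤7≤11 ✓
Π(2lᵢ+1) = 13×11×15 = 2145
triangle coeff Δ(6,5,7) = 1/174594420
Σ_t [0,4]: t=0:+1/4147200 t=1:−1/207360 t=2:+1/82944 t=3:−1/207360 t=4:+1/4147200 = 1/345600
(3j)²=420/46189 [(6 5 7; 0 0 0)], sign=-1
Σ_t [0,4]: t=0:+1/116121600 t=1:−1/1451520 t=2:+1/207360 t=3:−1/207360 t=4:+1/1658880 = -1/12902400
(3j)²=27/1293292 [(6 5 7; -2 0 2)], sign=+1
⇒ 4πI² = 6075/14919047
I = (-1)√(6075/14919047/(4π)) = -0.00569243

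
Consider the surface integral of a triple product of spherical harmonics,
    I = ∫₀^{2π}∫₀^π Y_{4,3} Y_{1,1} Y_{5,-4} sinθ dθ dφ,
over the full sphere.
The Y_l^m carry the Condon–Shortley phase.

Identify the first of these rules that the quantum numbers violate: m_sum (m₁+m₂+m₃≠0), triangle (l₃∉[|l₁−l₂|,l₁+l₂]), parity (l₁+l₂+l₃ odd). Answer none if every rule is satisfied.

Σmᵢ = 0  ✓
l₃∈[|l₁−l₂|,l₁+l₂]=[3,5], have l₃=5  ✓
Σlᵢ = 10 ⇒ even  ✓

none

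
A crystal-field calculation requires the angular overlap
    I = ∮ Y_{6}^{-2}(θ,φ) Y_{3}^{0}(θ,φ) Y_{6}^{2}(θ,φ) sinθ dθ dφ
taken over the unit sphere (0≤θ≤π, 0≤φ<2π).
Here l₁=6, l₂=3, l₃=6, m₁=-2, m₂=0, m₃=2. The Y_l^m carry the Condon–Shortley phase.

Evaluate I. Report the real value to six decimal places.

L=15 odd ⇒ parity kills the (l;000) factor ⇒ I = 0

0.000000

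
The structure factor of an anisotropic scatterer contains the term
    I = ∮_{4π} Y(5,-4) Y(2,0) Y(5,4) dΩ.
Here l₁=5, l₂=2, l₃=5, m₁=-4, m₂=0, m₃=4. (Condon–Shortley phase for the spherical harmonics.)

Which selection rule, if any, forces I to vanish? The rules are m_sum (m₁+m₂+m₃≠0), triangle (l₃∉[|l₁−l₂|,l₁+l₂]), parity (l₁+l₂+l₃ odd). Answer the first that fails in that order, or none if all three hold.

azimuthal sum: -4 + 0 + 4 = 0  ✓
3 ≤ 5 ≤ 7 (triangle on l)  ✓
L = 5 + 2 + 5 = 12 (even)  ✓

none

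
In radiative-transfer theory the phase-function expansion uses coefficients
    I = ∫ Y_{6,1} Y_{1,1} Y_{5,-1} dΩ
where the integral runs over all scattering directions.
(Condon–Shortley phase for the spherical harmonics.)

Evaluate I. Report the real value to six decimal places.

Σmᵢ = 1 ≠ 0, so the φ-integral vanishes; I = 0

0.000000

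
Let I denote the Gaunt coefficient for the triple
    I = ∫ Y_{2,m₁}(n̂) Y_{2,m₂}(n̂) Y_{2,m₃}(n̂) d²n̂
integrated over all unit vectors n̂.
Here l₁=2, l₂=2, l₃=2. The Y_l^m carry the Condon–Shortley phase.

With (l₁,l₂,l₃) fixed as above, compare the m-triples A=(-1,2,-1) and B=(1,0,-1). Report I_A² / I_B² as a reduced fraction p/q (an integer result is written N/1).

6/1

Shared (l₁,l₂,l₃)=(2,2,2): N and (l;000)² cancel in I_A²/I_B².
A: Δ = 2!·2!·2!/7! = 1/630; Racah Σ t=2..2: t=2:+1/4 = 1/4; ⇒ 3j(2 2 2; -1 2 -1)² = 3/35, sgn -1
B: Δ = 2!·2!·2!/7! = 1/630; Racah Σ t=0..1: t=0:+1/4 t=1:−1/2 = -1/4; ⇒ 3j(2 2 2; 1 0 -1)² = 1/70, sgn +1
I_A²/I_B² = (3/35)/(1/70) = 6/1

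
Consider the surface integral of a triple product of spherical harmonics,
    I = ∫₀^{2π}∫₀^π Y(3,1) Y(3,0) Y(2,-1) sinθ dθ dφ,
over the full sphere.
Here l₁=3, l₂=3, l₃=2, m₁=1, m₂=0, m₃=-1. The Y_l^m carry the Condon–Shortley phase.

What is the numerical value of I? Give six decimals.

Rules hold: Σm=0, L=8 even, 0≤2≤6.
N = 7·7·5 = 245
Δ = 4!·2!·2!/9! = 1/3780
Racah Σ t=1..3: t=1:−1/24 t=2:+1/4 t=3:−1/24 = 1/6
⇒ 3j(3 3 2; 0 0 0)² = 4/105, sgn +1
Racah Σ t=1..2: t=1:−1/12 t=2:+1/8 = 1/24
⇒ 3j(3 3 2; 1 0 -1)² = 1/210, sgn -1
4πI² = N·(3j₀)²·(3jₘ)² = 2/45
I = -1·√(0.0444444/4π) = -0.05947080

-0.059471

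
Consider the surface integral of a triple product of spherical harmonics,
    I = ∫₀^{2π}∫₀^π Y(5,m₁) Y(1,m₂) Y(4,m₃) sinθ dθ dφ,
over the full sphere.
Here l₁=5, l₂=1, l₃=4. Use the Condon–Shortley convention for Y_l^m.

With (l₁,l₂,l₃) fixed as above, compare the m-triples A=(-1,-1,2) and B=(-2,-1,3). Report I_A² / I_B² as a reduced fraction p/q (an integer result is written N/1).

Same 5,1,4: normalisation and zero-m 3j drop out of the ratio.
A: Δ: 2! 8! 0! / 11! → 1/495; sum: t=0:+1/2880 = 1/2880; 3j²(5 1 4; -1 -1 2) = Δ·Π!·Σ² = 2/165  (sign +1)
B: Δ: 2! 8! 0! / 11! → 1/495; sum: t=0:+1/10080 = 1/10080; 3j²(5 1 4; -2 -1 3) = Δ·Π!·Σ² = 1/165  (sign -1)
I_A²/I_B² = (2/165)/(1/165) = 2/1

2/1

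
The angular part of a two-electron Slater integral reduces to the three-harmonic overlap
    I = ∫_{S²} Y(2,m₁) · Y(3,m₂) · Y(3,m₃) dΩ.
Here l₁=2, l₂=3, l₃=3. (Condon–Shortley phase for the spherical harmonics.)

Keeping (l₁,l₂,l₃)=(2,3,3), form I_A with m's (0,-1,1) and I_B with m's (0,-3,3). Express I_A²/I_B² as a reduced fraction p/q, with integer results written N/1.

9/25

l's match ⇒ only the (l;m) 3-j factors differ between A and B.
A: triangle coeff Δ(2,3,3) = 1/3780; Σ_t [0,2]: t=0:+1/16 t=1:−1/6 t=2:+1/96 = -3/32; (3j)²=3/140 [(2 3 3; 0 -1 1)], sign=-1
B: triangle coeff Δ(2,3,3) = 1/3780; Σ_t [0,0]: t=0:+1/96 = 1/96; (3j)²=5/84 [(2 3 3; 0 -3 3)], sign=+1
I_A²/I_B² = (3/140)/(5/84) = 9/25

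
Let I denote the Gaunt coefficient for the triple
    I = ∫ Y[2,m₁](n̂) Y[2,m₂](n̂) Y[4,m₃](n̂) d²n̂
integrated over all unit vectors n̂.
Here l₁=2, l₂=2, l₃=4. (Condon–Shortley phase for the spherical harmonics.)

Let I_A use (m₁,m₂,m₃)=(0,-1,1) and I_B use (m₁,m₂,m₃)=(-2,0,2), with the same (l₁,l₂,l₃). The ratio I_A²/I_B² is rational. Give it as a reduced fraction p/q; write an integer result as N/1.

2/1

Shared (l₁,l₂,l₃)=(2,2,4): N and (l;000)² cancel in I_A²/I_B².
A: Δ = 0!·4!·4!/9! = 1/630; Racah Σ t=0..0: t=0:+1/24 = 1/24; ⇒ 3j(2 2 4; 0 -1 1)² = 1/21, sgn -1
B: Δ = 0!·4!·4!/9! = 1/630; Racah Σ t=0..0: t=0:+1/96 = 1/96; ⇒ 3j(2 2 4; -2 0 2)² = 1/42, sgn +1
I_A²/I_B² = (1/21)/(1/42) = 2/1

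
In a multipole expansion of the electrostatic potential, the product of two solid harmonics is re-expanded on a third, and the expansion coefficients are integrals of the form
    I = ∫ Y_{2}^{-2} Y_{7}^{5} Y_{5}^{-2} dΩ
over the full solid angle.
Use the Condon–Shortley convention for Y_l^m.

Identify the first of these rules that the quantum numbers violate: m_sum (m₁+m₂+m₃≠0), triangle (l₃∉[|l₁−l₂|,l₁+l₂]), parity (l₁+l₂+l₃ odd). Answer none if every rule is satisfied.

Σmᵢ = 1  ✗
l₃∈[|l₁−l₂|,l₁+l₂]=[5,9], have l₃=5
Σlᵢ = 14 ⇒ even

m_sum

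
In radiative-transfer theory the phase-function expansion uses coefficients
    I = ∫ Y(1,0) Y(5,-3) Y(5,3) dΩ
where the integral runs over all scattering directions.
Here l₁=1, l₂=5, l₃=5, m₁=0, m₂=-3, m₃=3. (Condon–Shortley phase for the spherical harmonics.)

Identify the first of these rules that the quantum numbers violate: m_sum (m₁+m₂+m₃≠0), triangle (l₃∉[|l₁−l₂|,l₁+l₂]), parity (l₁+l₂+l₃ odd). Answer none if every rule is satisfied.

Σmᵢ = 0  ✓
l₃∈[|l₁−l₂|,l₁+l₂]=[4,6], have l₃=5  ✓
Σlᵢ = 11 ⇒ odd  ✗

parity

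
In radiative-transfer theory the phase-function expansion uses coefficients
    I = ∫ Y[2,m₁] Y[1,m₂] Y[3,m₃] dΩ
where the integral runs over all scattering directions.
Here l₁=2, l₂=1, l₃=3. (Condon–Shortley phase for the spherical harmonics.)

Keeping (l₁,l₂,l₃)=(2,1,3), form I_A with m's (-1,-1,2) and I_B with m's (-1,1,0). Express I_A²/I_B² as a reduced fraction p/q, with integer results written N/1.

10/3

l's match ⇒ only the (l;m) 3-j factors differ between A and B.
A: triangle coeff Δ(2,1,3) = 1/105; Σ_t [0,0]: t=0:+1/12 = 1/12; (3j)²=2/21 [(2 1 3; -1 -1 2)], sign=-1
B: triangle coeff Δ(2,1,3) = 1/105; Σ_t [0,0]: t=0:+1/12 = 1/12; (3j)²=1/35 [(2 1 3; -1 1 0)], sign=-1
I_A²/I_B² = (2/21)/(1/35) = 10/3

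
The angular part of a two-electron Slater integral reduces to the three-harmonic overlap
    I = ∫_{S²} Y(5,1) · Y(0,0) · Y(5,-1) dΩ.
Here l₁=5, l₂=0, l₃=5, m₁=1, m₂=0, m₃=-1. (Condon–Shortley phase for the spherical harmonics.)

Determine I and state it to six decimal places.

Rules hold: Σm=0, L=10 even, 5≤5≤5.
N = 11·1·11 = 121
Δ = 0!·10!·0!/11! = 1/11
Racah Σ t=0..0: t=0:+1/14400 = 1/14400
⇒ 3j(5 0 5; 0 0 0)² = 1/11, sgn -1
Racah Σ t=0..0: t=0:+1/17280 = 1/17280
⇒ 3j(5 0 5; 1 0 -1)² = 1/11, sgn +1
4πI² = N·(3j₀)²·(3jₘ)² = 1/1
I = -1·√(1/4π) = -0.28209479

-0.282095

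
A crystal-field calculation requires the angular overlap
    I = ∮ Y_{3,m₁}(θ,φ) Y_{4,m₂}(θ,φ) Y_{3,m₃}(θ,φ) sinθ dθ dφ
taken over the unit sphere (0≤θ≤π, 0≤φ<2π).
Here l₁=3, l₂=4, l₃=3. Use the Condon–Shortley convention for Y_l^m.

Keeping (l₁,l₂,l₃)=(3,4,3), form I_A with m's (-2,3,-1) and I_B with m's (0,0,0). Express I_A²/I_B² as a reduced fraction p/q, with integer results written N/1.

Shared (l₁,l₂,l₃)=(3,4,3): N and (l;000)² cancel in I_A²/I_B².
A: Δ = 4!·2!·4!/11! = 1/34650; Racah Σ t=3..4: t=3:−1/288 t=4:+1/144 = 1/288; ⇒ 3j(3 4 3; -2 3 -1)² = 1/99, sgn +1
B: Δ = 4!·2!·4!/11! = 1/34650; Racah Σ t=1..3: t=1:−1/72 t=2:+1/16 t=3:−1/72 = 5/144; ⇒ 3j(3 4 3; 0 0 0)² = 2/77, sgn -1
I_A²/I_B² = (1/99)/(2/77) = 7/18

7/18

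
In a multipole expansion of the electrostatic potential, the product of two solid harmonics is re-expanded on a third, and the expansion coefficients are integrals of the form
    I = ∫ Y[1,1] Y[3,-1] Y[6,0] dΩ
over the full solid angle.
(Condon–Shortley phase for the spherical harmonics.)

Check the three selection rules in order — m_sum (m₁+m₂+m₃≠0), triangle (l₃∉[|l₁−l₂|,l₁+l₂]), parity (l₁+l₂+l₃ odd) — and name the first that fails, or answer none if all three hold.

azimuthal sum: 1 − 1 + 0 = 0  ✓
2 ≤ 6 ≤ 4 (triangle on l)  ✗
L = 1 + 3 + 6 = 10 (even)

triangle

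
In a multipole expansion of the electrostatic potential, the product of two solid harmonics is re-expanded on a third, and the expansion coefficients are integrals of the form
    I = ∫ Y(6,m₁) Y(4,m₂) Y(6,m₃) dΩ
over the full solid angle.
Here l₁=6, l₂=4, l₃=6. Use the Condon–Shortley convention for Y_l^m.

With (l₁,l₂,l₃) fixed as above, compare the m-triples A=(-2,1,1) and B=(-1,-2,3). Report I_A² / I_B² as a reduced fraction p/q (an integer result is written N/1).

2809/288

l's match ⇒ only the (l;m) 3-j factors differ between A and B.
A: triangle coeff Δ(6,4,6) = 1/15315300; Σ_t [1,4]: t=1:−1/725760 t=2:+1/34560 t=3:−1/17280 t=4:+1/82944 = -53/2903040; (3j)²=2809/306306 [(6 4 6; -2 1 1)], sign=+1
B: triangle coeff Δ(6,4,6) = 1/15315300; Σ_t [0,2]: t=0:+1/483840 t=1:−1/51840 t=2:+1/69120 = -1/362880; (3j)²=16/17017 [(6 4 6; -1 -2 3)], sign=+1
I_A²/I_B² = (2809/306306)/(16/17017) = 2809/288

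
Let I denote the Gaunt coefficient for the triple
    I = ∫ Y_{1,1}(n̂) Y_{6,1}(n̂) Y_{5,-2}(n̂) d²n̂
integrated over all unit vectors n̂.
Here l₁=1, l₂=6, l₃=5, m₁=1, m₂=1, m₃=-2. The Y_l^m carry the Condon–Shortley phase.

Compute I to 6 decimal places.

-0.129207

Rules hold: Σm=0, L=12 even, 5≤5≤7.
N = 3·13·11 = 429
Δ = 2!·0!·10!/13! = 1/858
Racah Σ t=1..1: t=1:−1/14400 = -1/14400
⇒ 3j(1 6 5; 0 0 0)² = 6/143, sgn +1
Racah Σ t=0..0: t=0:+1/60480 = 1/60480
⇒ 3j(1 6 5; 1 1 -2)² = 5/429, sgn -1
4πI² = N·(3j₀)²·(3jₘ)² = 30/143
I = -1·√(0.20979/4π) = -0.12920749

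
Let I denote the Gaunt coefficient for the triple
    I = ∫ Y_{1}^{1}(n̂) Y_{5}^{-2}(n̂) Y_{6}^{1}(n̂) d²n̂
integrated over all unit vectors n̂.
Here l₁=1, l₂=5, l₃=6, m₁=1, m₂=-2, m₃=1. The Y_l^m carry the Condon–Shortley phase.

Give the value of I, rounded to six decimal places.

Rules hold: Σm=0, L=12 even, 4≤6≤6.
N = 3·11·13 = 429
Δ = 0!·2!·10!/13! = 1/858
Racah Σ t=0..0: t=0:+1/14400 = 1/14400
⇒ 3j(1 5 6; 0 0 0)² = 6/143, sgn +1
Racah Σ t=0..0: t=0:+1/60480 = 1/60480
⇒ 3j(1 5 6; 1 -2 1)² = 5/429, sgn -1
4πI² = N·(3j₀)²·(3jₘ)² = 30/143
I = -1·√(0.20979/4π) = -0.12920749

-0.129207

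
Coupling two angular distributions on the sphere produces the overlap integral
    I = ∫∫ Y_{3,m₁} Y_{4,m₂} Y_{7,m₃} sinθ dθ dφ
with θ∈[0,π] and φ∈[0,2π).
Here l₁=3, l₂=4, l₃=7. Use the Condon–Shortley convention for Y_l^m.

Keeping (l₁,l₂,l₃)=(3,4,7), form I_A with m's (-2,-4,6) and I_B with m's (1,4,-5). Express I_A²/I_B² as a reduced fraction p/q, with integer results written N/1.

13/5

l's match ⇒ only the (l;m) 3-j factors differ between A and B.
A: triangle coeff Δ(3,4,7) = 1/45045; Σ_t [0,0]: t=0:+1/4838400 = 1/4838400; (3j)²=1/35 [(3 4 7; -2 -4 6)], sign=-1
B: triangle coeff Δ(3,4,7) = 1/45045; Σ_t [0,0]: t=0:+1/1935360 = 1/1935360; (3j)²=1/91 [(3 4 7; 1 4 -5)], sign=+1
I_A²/I_B² = (1/35)/(1/91) = 13/5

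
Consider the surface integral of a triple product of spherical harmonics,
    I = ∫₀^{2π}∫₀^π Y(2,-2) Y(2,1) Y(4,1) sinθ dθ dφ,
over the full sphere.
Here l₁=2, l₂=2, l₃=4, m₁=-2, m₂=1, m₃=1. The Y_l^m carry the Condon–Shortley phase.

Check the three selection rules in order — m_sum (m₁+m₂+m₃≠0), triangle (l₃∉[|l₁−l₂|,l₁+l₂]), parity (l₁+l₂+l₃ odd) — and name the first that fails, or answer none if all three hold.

none

m₁+m₂+m₃ = -2 + 1 + 1 = 0  ✓
triangle: |2−2|=0 ≤ l₃=4 ≤ 2+2=4  ✓
parity: l₁+l₂+l₃ = 8 is even  ✓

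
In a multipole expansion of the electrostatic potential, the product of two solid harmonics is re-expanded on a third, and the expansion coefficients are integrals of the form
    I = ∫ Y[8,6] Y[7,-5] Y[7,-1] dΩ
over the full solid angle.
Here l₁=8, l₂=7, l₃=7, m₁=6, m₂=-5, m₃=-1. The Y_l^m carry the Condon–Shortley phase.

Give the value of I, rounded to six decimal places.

Rules hold: Σm=0, L=22 even, 1≤7≤15.
N = 17·15·15 = 3825
Δ = 8!·8!·6!/23! = 1/22086194130
Racah Σ t=1..7: t=1:−1/18289152000 t=2:+1/248832000 t=3:−1/24883200 t=4:+1/11943936 t=5:−1/24883200 t=6:+1/248832000 t=7:−1/18289152000 = 11/975421440
⇒ 3j(8 7 7; 0 0 0)² = 1750/289731, sgn -1
Racah Σ t=0..2: t=0:+1/2786918400 t=1:−1/3048192000 t=2:+1/41803776000 = 1/18289152000
⇒ 3j(8 7 7; 6 -5 -1)² = 512/780045, sgn +1
4πI² = N·(3j₀)²·(3jₘ)² = 640000/42204149
I = -1·√(0.0151644/4π) = -0.03473821

-0.034738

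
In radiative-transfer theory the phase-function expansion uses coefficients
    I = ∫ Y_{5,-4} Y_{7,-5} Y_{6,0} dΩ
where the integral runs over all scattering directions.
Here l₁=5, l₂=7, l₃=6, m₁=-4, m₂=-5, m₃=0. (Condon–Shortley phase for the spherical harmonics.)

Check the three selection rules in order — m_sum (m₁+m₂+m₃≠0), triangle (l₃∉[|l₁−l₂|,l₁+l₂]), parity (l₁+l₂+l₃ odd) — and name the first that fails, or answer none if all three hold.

Σmᵢ = -9  ✗
l₃∈[|l₁−l₂|,l₁+l₂]=[2,12], have l₃=6
Σlᵢ = 18 ⇒ even

m_sum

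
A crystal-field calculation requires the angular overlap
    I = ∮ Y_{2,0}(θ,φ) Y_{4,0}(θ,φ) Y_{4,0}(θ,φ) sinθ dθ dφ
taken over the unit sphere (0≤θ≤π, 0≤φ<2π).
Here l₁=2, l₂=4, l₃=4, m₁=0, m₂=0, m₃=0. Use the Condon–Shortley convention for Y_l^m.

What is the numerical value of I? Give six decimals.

0.163840

m-sum 0 ✓  L=10 even ✓  2≤4≤6 ✓
Π(2lᵢ+1) = 5×9×9 = 405
triangle coeff Δ(2,4,4) = 1/13860
Σ_t [0,2]: t=0:+1/192 t=1:−1/36 t=2:+1/192 = -5/288
(3j)²=20/693 [(2 4 4; 0 0 0)], sign=-1
(m-triple is (0,0,0) — same symbol as above.)
⇒ 4πI² = 2000/5929
I = (+1)√(2000/5929/(4π)) = 0.16383977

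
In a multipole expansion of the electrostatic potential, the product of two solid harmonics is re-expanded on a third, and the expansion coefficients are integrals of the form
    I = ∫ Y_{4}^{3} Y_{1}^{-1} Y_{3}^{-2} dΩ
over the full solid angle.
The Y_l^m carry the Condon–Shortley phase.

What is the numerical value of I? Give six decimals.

Rules hold: Σm=0, L=8 even, 3≤3≤5.
N = 9·3·7 = 189
Δ = 2!·6!·0!/9! = 1/252
Racah Σ t=1..1: t=1:−1/36 = -1/36
⇒ 3j(4 1 3; 0 0 0)² = 4/63, sgn +1
Racah Σ t=0..0: t=0:+1/240 = 1/240
⇒ 3j(4 1 3; 3 -1 -2)² = 1/12, sgn -1
4πI² = N·(3j₀)²·(3jₘ)² = 1/1
I = -1·√(1/4π) = -0.28209479

-0.282095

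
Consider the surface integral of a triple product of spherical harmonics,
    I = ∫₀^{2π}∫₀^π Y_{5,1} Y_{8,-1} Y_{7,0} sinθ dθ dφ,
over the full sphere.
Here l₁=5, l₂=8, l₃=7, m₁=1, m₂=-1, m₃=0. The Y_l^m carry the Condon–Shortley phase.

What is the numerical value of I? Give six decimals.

Checks pass: Σm=0; 20 even; l₃=7∈[3,13].
(2·5+1)(2·8+1)(2·7+1) = 2805
Δ: 6! 4! 10! / 21! → 1/814773960
sum: t=1:−1/87091200 t=2:+1/4976640 t=3:−1/2073600 t=4:+1/4976640 t=5:−1/87091200 = -1/9676800
3j²(5 8 7; 0 0 0) = Δ·Π!·Σ² = 360/46189  (sign +1)
sum: t=0:+1/522547200 t=1:−1/12441600 t=2:+1/2764800 t=3:−1/3732480 t=4:+1/34836480 = 23/522547200
3j²(5 8 7; 1 -1 0) = Δ·Π!·Σ² = 529/277134  (sign -1)
combine: 4πI² = 2805·360/46189·529/277134 = 476100/11408683
take √, sign -1: I = -0.05762705

-0.057627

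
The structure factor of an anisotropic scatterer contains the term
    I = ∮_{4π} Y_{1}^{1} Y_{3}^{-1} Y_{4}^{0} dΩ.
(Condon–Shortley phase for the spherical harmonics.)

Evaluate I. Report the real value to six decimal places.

0.150786

Rules hold: Σm=0, L=8 even, 2≤4≤4.
N = 3·7·9 = 189
Δ = 0!·2!·6!/9! = 1/252
Racah Σ t=0..0: t=0:+1/36 = 1/36
⇒ 3j(1 3 4; 0 0 0)² = 4/63, sgn +1
Racah Σ t=0..0: t=0:+1/96 = 1/96
⇒ 3j(1 3 4; 1 -1 0)² = 1/42, sgn +1
4πI² = N·(3j₀)²·(3jₘ)² = 2/7
I = +1·√(0.285714/4π) = 0.15078601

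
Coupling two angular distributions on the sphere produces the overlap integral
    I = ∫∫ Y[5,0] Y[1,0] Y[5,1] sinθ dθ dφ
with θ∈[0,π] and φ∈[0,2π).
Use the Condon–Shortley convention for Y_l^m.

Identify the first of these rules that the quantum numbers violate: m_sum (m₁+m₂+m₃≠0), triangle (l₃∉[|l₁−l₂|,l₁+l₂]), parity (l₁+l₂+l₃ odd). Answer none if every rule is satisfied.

azimuthal sum: 0 + 0 + 1 = 1  ✗
4 ≤ 5 ≤ 6 (triangle on l)
L = 5 + 1 + 5 = 11 (odd)

m_sum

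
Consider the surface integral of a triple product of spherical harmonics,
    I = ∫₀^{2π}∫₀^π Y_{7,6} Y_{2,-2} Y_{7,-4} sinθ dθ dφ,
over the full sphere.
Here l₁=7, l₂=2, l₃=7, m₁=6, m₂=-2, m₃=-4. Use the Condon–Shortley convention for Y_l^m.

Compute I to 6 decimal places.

-0.106948

Rules hold: Σm=0, L=16 even, 5≤7≤9.
N = 15·5·15 = 1125
Δ = 2!·12!·2!/17! = 1/185640
Racah Σ t=0..2: t=0:+1/2419200 t=1:−1/518400 t=2:+1/2419200 = -1/907200
⇒ 3j(7 2 7; 0 0 0)² = 56/3315, sgn +1
Racah Σ t=0..0: t=0:+1/159667200 = 1/159667200
⇒ 3j(7 2 7; 6 -2 -4)² = 9/1190, sgn -1
4πI² = N·(3j₀)²·(3jₘ)² = 540/3757
I = -1·√(0.143732/4π) = -0.10694768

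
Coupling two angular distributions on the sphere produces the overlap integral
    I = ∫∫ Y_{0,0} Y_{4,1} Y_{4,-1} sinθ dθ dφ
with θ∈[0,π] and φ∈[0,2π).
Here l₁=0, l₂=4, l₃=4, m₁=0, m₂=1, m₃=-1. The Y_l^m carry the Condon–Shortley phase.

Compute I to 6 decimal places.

Checks pass: Σm=0; 8 even; l₃=4∈[4,4].
(2·0+1)(2·4+1)(2·4+1) = 81
Δ: 0! 0! 8! / 9! → 1/9
sum: t=0:+1/576 = 1/576
3j²(0 4 4; 0 0 0) = Δ·Π!·Σ² = 1/9  (sign +1)
sum: t=0:+1/720 = 1/720
3j²(0 4 4; 0 1 -1) = Δ·Π!·Σ² = 1/9  (sign -1)
combine: 4πI² = 81·1/9·1/9 = 1/1
take √, sign -1: I = -0.28209479

-0.282095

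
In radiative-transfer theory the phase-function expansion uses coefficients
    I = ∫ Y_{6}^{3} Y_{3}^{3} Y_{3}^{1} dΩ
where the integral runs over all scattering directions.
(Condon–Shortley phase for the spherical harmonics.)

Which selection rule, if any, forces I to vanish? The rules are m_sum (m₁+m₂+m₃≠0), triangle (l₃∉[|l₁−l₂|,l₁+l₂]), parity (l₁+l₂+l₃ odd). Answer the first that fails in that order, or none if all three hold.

m_sum

azimuthal sum: 3 + 3 + 1 = 7  ✗
3 ≤ 3 ≤ 9 (triangle on l)
L = 6 + 3 + 3 = 12 (even)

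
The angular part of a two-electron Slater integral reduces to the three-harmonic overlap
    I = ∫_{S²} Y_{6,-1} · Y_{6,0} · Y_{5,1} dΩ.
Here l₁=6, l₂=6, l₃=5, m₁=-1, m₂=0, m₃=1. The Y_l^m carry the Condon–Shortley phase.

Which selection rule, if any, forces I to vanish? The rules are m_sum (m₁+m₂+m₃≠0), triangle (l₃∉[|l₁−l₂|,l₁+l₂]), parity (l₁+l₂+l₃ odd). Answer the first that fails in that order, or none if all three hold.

parity

Σmᵢ = 0  ✓
l₃∈[|l₁−l₂|,l₁+l₂]=[0,12], have l₃=5  ✓
Σlᵢ = 17 ⇒ odd  ✗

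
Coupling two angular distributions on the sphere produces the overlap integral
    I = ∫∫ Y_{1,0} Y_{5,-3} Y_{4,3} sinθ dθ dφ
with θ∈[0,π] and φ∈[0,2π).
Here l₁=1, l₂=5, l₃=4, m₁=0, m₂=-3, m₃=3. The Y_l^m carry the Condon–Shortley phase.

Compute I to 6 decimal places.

-0.196426

Rules hold: Σm=0, L=10 even, 4≤4≤6.
N = 3·11·9 = 297
Δ = 2!·0!·8!/11! = 1/495
Racah Σ t=1..1: t=1:−1/576 = -1/576
⇒ 3j(1 5 4; 0 0 0)² = 5/99, sgn -1
Racah Σ t=1..1: t=1:−1/5040 = -1/5040
⇒ 3j(1 5 4; 0 -3 3)² = 16/495, sgn +1
4πI² = N·(3j₀)²·(3jₘ)² = 16/33
I = -1·√(0.484848/4π) = -0.19642560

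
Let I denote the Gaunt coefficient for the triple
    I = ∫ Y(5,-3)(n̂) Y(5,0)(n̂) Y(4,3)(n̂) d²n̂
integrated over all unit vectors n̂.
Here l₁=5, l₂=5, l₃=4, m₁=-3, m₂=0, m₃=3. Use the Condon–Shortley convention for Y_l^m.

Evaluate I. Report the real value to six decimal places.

Rules hold: Σm=0, L=14 even, 0≤4≤10.
N = 11·11·9 = 1089
Δ = 6!·4!·4!/15! = 1/3153150
Racah Σ t=1..5: t=1:−1/69120 t=2:+1/1728 t=3:−1/576 t=4:+1/1728 t=5:−1/69120 = -7/11520
⇒ 3j(5 5 4; 0 0 0)² = 2/143, sgn -1
Racah Σ t=4..5: t=4:+1/6912 t=5:−1/17280 = 1/11520
⇒ 3j(5 5 4; -3 0 3)² = 2/143, sgn -1
4πI² = N·(3j₀)²·(3jₘ)² = 36/169
I = +1·√(0.213018/4π) = 0.13019760

0.130198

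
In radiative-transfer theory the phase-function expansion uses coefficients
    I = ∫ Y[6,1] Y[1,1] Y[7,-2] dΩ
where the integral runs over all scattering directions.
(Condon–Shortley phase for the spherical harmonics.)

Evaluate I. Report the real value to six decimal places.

0.209937

Checks pass: Σm=0; 14 even; l₃=7∈[5,7].
(2·6+1)(2·1+1)(2·7+1) = 585
Δ: 0! 12! 2! / 15! → 1/1365
sum: t=0:+1/518400 = 1/518400
3j²(6 1 7; 0 0 0) = Δ·Π!·Σ² = 7/195  (sign -1)
sum: t=0:+1/1209600 = 1/1209600
3j²(6 1 7; 1 1 -2) = Δ·Π!·Σ² = 12/455  (sign -1)
combine: 4πI² = 585·7/195·12/455 = 36/65
take √, sign +1: I = 0.20993732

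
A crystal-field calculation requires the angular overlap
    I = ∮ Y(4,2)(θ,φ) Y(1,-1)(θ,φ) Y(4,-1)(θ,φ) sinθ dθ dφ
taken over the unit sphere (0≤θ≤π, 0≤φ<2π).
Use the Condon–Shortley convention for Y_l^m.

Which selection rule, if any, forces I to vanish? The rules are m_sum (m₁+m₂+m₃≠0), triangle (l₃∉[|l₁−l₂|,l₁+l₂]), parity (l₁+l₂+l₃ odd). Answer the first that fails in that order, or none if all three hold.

m₁+m₂+m₃ = 2 − 1 − 1 = 0  ✓
triangle: |4−1|=3 ≤ l₃=4 ≤ 4+1=5  ✓
parity: l₁+l₂+l₃ = 9 is odd  ✗

parity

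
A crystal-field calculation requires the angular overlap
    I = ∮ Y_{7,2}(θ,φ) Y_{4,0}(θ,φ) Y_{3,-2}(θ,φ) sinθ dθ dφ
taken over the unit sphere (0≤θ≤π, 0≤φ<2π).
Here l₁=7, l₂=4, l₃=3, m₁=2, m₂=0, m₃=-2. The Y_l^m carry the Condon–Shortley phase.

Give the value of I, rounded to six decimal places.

m-sum 0 ✓  L=14 even ✓  3≤3≤11 ✓
Π(2lᵢ+1) = 15×9×7 = 945
triangle coeff Δ(7,4,3) = 1/45045
Σ_t [4,4]: t=4:+1/20736 = 1/20736
(3j)²=35/1287 [(7 4 3; 0 0 0)], sign=-1
Σ_t [4,4]: t=4:+1/69120 = 1/69120
(3j)²=2/143 [(7 4 3; 2 0 -2)], sign=-1
⇒ 4πI² = 7350/20449
I = (+1)√(7350/20449/(4π)) = 0.16912301

0.169123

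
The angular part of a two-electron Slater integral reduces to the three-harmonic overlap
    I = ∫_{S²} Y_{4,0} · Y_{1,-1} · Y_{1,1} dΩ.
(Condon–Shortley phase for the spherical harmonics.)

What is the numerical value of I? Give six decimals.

0.000000

triangle: need 3≤l₃≤5, have 1; I=0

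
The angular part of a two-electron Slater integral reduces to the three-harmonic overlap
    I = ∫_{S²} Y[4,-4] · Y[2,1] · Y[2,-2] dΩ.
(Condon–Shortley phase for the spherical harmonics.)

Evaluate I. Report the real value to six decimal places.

-4 + 1 − 2 = -5 ≠ 0: azimuthal integral kills it; I = 0

0.000000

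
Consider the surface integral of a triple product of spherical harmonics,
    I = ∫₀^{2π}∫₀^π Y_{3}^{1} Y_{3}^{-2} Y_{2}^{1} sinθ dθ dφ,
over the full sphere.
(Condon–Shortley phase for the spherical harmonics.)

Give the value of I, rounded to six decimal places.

Checks pass: Σm=0; 8 even; l₃=2∈[0,6].
(2·3+1)(2·3+1)(2·2+1) = 245
Δ: 4! 2! 2! / 9! → 1/3780
sum: t=1:−1/24 t=2:+1/4 t=3:−1/24 = 1/6
3j²(3 3 2; 0 0 0) = Δ·Π!·Σ² = 4/105  (sign +1)
sum: t=0:+1/48 t=1:−1/12 = -1/16
3j²(3 3 2; 1 -2 1) = Δ·Π!·Σ² = 1/28  (sign +1)
combine: 4πI² = 245·4/105·1/28 = 1/3
take √, sign +1: I = 0.16286750

0.162868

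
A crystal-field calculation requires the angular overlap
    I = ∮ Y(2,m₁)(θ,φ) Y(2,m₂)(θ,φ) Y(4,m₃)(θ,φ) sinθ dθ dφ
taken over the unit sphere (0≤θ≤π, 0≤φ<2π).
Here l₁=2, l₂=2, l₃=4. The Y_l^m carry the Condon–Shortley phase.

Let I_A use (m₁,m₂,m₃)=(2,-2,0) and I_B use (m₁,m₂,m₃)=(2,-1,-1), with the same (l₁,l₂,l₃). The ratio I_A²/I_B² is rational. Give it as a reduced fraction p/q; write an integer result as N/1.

1/5

l's match ⇒ only the (l;m) 3-j factors differ between A and B.
A: triangle coeff Δ(2,2,4) = 1/630; Σ_t [0,0]: t=0:+1/576 = 1/576; (3j)²=1/630 [(2 2 4; 2 -2 0)], sign=+1
B: triangle coeff Δ(2,2,4) = 1/630; Σ_t [0,0]: t=0:+1/144 = 1/144; (3j)²=1/126 [(2 2 4; 2 -1 -1)], sign=-1
I_A²/I_B² = (1/630)/(1/126) = 1/5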